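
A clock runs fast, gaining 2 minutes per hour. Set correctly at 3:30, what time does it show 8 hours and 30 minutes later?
For every 60 true minutes, the faulty clock advances 60 + 2 = 62 minutes.
True elapsed: 8 hours and 30 minutes = 510 minutes.
Faulty clock advances: 510 x 62/60 = 527 minutes (drift: 17 minutes ahead).
Shown time: 3:30 + 527 minutes = 12:17.

Final answer: 12:17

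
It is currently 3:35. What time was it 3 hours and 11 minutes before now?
Starting time: 3:35 = 215 total minutes past 12:00
Subtracting: 3 hours and 11 minutes = 191 minutes
215 - 191 = 24 minutes
= 24 minutes past 12:00 = 12:24

Final answer: 12:24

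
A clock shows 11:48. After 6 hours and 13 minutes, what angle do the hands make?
First find the time 6 hours and 13 minutes after 11:48.
Total minutes: 11 x 60 + 48 + 6 x 60 + 13 = 1081.
1081 mod 720 = 361 minutes = 6:01.
Now compute the angle at 6:01:
Hour hand: 6 x 30 + 1 x 0.5 = 180.5 degrees
Minute hand: 1 x 6 = 6 degrees
Difference: |180.5 - 6| = 174.5 degrees
The angle is 174.5 degrees

Final answer: 174.5 degrees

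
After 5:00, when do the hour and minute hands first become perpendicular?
At t minutes past 5:00, the hour hand is at 30 x 5 + 0.5t degrees and the minute hand is at 6t degrees.
The smaller angle between them is 90 degrees when |30H - 5.5t| = 90 or |30H - 5.5t| = 270.
With H = 5, solve 30 x 5 - 5.5t = +/- target for each target:
  t = (30 x 5 - 90) / 5.5 = 10.91
  t = (30 x 5 + 90) / 5.5 = 43.64
  t = (30 x 5 - 270) / 5.5 = -21.82 (outside (0, 60))
  t = (30 x 5 + 270) / 5.5 = 76.36 (outside (0, 60))
Valid solutions in (0, 60): {10.91, 43.64} minutes.
First occurrence: t = 10.91 minutes.
The hands are at right angles at 10.91 minutes past 5:00.

Final answer: 10.91 minutes past 5:00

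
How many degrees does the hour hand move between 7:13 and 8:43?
The hour hand moves 0.5 degrees per minute.
Time elapsed: 8:43 - 7:13 = 90 minutes
Angular displacement: 90 x 0.5 = 45 degrees

Final answer: 45 degrees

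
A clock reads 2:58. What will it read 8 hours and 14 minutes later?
Starting time: 2:58
Adding 14 minutes to 58 minutes: 58 + 14 = 72 minutes = 1 hour and 12 minutes
Adding 8 hours: 2 + 8 + 1 (carry) = 11
Final time: 11:12

Final answer: 11:12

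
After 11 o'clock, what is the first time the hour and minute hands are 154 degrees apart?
At t minutes past 11:00, the hour hand is at 30 x 11 + 0.5t degrees and the minute hand is at 6t degrees.
The smaller angle between them is 154 degrees when |30H - 5.5t| = 154 or |30H - 5.5t| = 206.
With H = 11, solve 30 x 11 - 5.5t = +/- target for each target:
  t = (30 x 11 - 154) / 5.5 = 32
  t = (30 x 11 + 154) / 5.5 = 88 (outside (0, 60))
  t = (30 x 11 - 206) / 5.5 = 22.55
  t = (30 x 11 + 206) / 5.5 = 97.45 (outside (0, 60))
Valid solutions in (0, 60): {22.55, 32} minutes.
The first occurrence is t = 22.55 minutes.
The hands form a 154-degree angle at 22.55 minutes past 11:00.

Final answer: 22.55 minutes past 11:00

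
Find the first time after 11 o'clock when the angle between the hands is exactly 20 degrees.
At t minutes past 11:00, the hour hand is at 30 x 11 + 0.5t degrees and the minute hand is at 6t degrees.
The smaller angle between them is 20 degrees when |30H - 5.5t| = 20 or |30H - 5.5t| = 340.
With H = 11, solve 30 x 11 - 5.5t = +/- target for each target:
  t = (30 x 11 - 20) / 5.5 = 56.36
  t = (30 x 11 + 20) / 5.5 = 63.64 (outside (0, 60))
  t = (30 x 11 - 340) / 5.5 = -1.82 (outside (0, 60))
  t = (30 x 11 + 340) / 5.5 = 121.82 (outside (0, 60))
Valid solutions in (0, 60): {56.36} minutes.
The first occurrence is t = 56.36 minutes.
The hands form a 20-degree angle at 56.36 minutes past 11:00.

Final answer: 56.36 minutes past 11:00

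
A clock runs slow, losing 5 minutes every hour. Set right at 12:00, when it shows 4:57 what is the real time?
For every 60 true minutes, the faulty clock advances 55 minutes, so 1 faulty-clock minute corresponds to 60/55 true minutes.
From 12:00 to 4:57 on the faulty dial is 297 minutes.
True elapsed: 297 x 60/55 = 324 minutes = 5 hours and 24 minutes.
True time: 12:00 + 5 hours and 24 minutes = 5:24.

Final answer: 5:24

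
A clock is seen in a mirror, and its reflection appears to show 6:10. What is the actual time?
Reflection across the vertical (12-6) axis maps a hand at angle A degrees to (360 - A) degrees, which sends a reading of T minutes past 12:00 to (720 - T) minutes past 12:00.
Mirror reads 6:10 = 370 minutes past 12:00.
Actual time: (720 - 370) mod 720 = 350 minutes = 5:50.

Final answer: 5:50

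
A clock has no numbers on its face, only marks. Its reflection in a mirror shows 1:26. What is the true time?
Reflection across the vertical (12-6) axis maps a hand at angle A degrees to (360 - A) degrees, which sends a reading of T minutes past 12:00 to (720 - T) minutes past 12:00.
Mirror reads 1:26 = 86 minutes past 12:00.
Actual time: (720 - 86) mod 720 = 634 minutes = 10:34.

Final answer: 10:34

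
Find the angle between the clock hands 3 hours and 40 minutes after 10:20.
First find the time 3 hours and 40 minutes after 10:20.
Total minutes: 10 x 60 + 20 + 3 x 60 + 40 = 840.
840 mod 720 = 120 minutes = 2:00.
Now compute the angle at 2:00:
Hour hand: 2 x 30 + 0 x 0.5 = 60 degrees
Minute hand: 0 x 6 = 0 degrees
Difference: |60 - 0| = 60 degrees
The angle is 60 degrees

Final answer: 60 degrees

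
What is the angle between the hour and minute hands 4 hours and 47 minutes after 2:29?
First find the time 4 hours and 47 minutes after 2:29.
Total minutes: 2 x 60 + 29 + 4 x 60 + 47 = 436.
436 mod 720 = 436 minutes = 7:16.
Now compute the angle at 7:16:
Hour hand: 7 x 30 + 16 x 0.5 = 218 degrees
Minute hand: 16 x 6 = 96 degrees
Difference: |218 - 96| = 122 degrees
The angle is 122 degrees

Final answer: 122 degrees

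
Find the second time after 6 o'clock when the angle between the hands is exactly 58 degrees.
At t minutes past 6:00, the hour hand is at 30 x 6 + 0.5t degrees and the minute hand is at 6t degrees.
The smaller angle between them is 58 degrees when |30H - 5.5t| = 58 or |30H - 5.5t| = 302.
With H = 6, solve 30 x 6 - 5.5t = +/- target for each target:
  t = (30 x 6 - 58) / 5.5 = 22.18
  t = (30 x 6 + 58) / 5.5 = 43.27
  t = (30 x 6 - 302) / 5.5 = -22.18 (outside (0, 60))
  t = (30 x 6 + 302) / 5.5 = 87.64 (outside (0, 60))
Valid solutions in (0, 60): {22.18, 43.27} minutes.
The second occurrence is t = 43.27 minutes.
The hands form a 58-degree angle at 43.27 minutes past 6:00.

Final answer: 43.27 minutes past 6:00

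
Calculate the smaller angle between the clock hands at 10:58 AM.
Hour hand position: 10 x 30 + 58 x 0.5 = 329 degrees
Minute hand position: 58 x 6 = 348 degrees
Difference: |329 - 348| = 19 degrees
The angle between the hands is 19 degrees

Final answer: 19 degrees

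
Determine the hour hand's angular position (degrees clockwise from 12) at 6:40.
The hour hand moves 30 degrees per hour and 0.5 degrees per minute.
At 6:40: (6) x 30 + 40 x 0.5 = 180 + 20 = 200 degrees

Final answer: 200 degrees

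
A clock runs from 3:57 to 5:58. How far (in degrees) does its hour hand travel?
The hour hand moves 0.5 degrees per minute.
Time elapsed: 5:58 - 3:57 = 121 minutes
Angular displacement: 121 x 0.5 = 60.5 degrees

Final answer: 60.5 degrees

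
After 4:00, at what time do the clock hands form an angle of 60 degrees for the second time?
At t minutes past 4:00, the hour hand is at 30 x 4 + 0.5t degrees and the minute hand is at 6t degrees.
The smaller angle between them is 60 degrees when |30H - 5.5t| = 60 or |30H - 5.5t| = 300.
With H = 4, solve 30 x 4 - 5.5t = +/- target for each target:
  t = (30 x 4 - 60) / 5.5 = 10.91
  t = (30 x 4 + 60) / 5.5 = 32.73
  t = (30 x 4 - 300) / 5.5 = -32.73 (outside (0, 60))
  t = (30 x 4 + 300) / 5.5 = 76.36 (outside (0, 60))
Valid solutions in (0, 60): {10.91, 32.73} minutes.
The second occurrence is t = 32.73 minutes.
The hands form a 60-degree angle at 32.73 minutes past 4:00.

Final answer: 32.73 minutes past 4:00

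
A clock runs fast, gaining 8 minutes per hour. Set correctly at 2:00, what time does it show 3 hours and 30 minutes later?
For every 60 true minutes, the faulty clock advances 60 + 8 = 68 minutes.
True elapsed: 3 hours and 30 minutes = 210 minutes.
Faulty clock advances: 210 x 68/60 = 238 minutes (drift: 28 minutes ahead).
Shown time: 2:00 + 238 minutes = 5:58.

Final answer: 5:58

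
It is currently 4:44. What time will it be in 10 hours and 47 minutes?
Starting time: 4:44
Adding 47 minutes to 44 minutes: 44 + 47 = 91 minutes = 1 hour and 31 minutes
Adding 10 hours: 4 + 10 + 1 (carry) = 15 - 12 = 3
Final time: 3:31

Final answer: 3:31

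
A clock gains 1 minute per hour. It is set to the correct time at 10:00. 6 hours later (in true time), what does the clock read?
For every 60 true minutes, the faulty clock advances 60 + 1 = 61 minutes.
True elapsed: 6 hours = 360 minutes.
Faulty clock advances: 360 x 61/60 = 366 minutes (drift: 6 minutes ahead).
Shown time: 10:00 + 366 minutes = 4:06.

Final answer: 4:06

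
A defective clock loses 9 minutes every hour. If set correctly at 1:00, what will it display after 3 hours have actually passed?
For every 60 true minutes, the faulty clock advances 60 - 9 = 51 minutes.
True elapsed: 3 hours = 180 minutes.
Faulty clock advances: 180 x 51/60 = 153 minutes (drift: 27 minutes behind).
Shown time: 1:00 + 153 minutes = 3:33.

Final answer: 3:33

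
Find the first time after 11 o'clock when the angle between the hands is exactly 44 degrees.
At t minutes past 11:00, the hour hand is at 30 x 11 + 0.5t degrees and the minute hand is at 6t degrees.
The smaller angle between them is 44 degrees when |30H - 5.5t| = 44 or |30H - 5.5t| = 316.
With H = 11, solve 30 x 11 - 5.5t = +/- target for each target:
  t = (30 x 11 - 44) / 5.5 = 52
  t = (30 x 11 + 44) / 5.5 = 68 (outside (0, 60))
  t = (30 x 11 - 316) / 5.5 = 2.55
  t = (30 x 11 + 316) / 5.5 = 117.45 (outside (0, 60))
Valid solutions in (0, 60): {2.55, 52} minutes.
The first occurrence is t = 2.55 minutes.
The hands form a 44-degree angle at 2.55 minutes past 11:00.

Final answer: 2.55 minutes past 11:00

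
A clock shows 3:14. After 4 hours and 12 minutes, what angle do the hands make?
First find the time 4 hours and 12 minutes after 3:14.
Total minutes: 3 x 60 + 14 + 4 x 60 + 12 = 446.
446 mod 720 = 446 minutes = 7:26.
Now compute the angle at 7:26:
Hour hand: 7 x 30 + 26 x 0.5 = 223 degrees
Minute hand: 26 x 6 = 156 degrees
Difference: |223 - 156| = 67 degrees
The angle is 67 degrees

Final answer: 67 degrees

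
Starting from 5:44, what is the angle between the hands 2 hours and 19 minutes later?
First find the time 2 hours and 19 minutes after 5:44.
Total minutes: 5 x 60 + 44 + 2 x 60 + 19 = 483.
483 mod 720 = 483 minutes = 8:03.
Now compute the angle at 8:03:
Hour hand: 8 x 30 + 3 x 0.5 = 241.5 degrees
Minute hand: 3 x 6 = 18 degrees
Difference: |241.5 - 18| = 223.5 degrees
Smaller angle: 360 - 223.5 = 136.5 degrees

Final answer: 136.5 degrees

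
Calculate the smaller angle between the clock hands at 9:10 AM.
Hour hand position: 9 x 30 + 10 x 0.5 = 275 degrees
Minute hand position: 10 x 6 = 60 degrees
Difference: |275 - 60| = 215 degrees
Since 215 > 180, the smaller angle is 360 - 215 = 145 degrees

Final answer: 145 degrees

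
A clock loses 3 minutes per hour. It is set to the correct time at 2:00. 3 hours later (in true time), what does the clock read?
For every 60 true minutes, the faulty clock advances 60 - 3 = 57 minutes.
True elapsed: 3 hours = 180 minutes.
Faulty clock advances: 180 x 57/60 = 171 minutes (drift: 9 minutes behind).
Shown time: 2:00 + 171 minutes = 4:51.

Final answer: 4:51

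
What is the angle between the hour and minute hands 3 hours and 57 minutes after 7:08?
First find the time 3 hours and 57 minutes after 7:08.
Total minutes: 7 x 60 + 8 + 3 x 60 + 57 = 665.
665 mod 720 = 665 minutes = 11:05.
Now compute the angle at 11:05:
Hour hand: 11 x 30 + 5 x 0.5 = 332.5 degrees
Minute hand: 5 x 6 = 30 degrees
Difference: |332.5 - 30| = 302.5 degrees
Smaller angle: 360 - 302.5 = 57.5 degrees

Final answer: 57.5 degrees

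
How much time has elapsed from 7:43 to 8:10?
From 7:43 to 8:10:
(8 x 60 + 10) - (7 x 60 + 43) = 490 - 463 = 27 minutes
= 27 minutes

Final answer: 27 minutes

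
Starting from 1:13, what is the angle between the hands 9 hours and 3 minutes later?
First find the time 9 hours and 3 minutes after 1:13.
Total minutes: 1 x 60 + 13 + 9 x 60 + 3 = 616.
616 mod 720 = 616 minutes = 10:16.
Now compute the angle at 10:16:
Hour hand: 10 x 30 + 16 x 0.5 = 308 degrees
Minute hand: 16 x 6 = 96 degrees
Difference: |308 - 96| = 212 degrees
Smaller angle: 360 - 212 = 148 degrees

Final answer: 148 degrees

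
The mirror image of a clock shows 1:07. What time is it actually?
Reflection across the vertical (12-6) axis maps a hand at angle A degrees to (360 - A) degrees, which sends a reading of T minutes past 12:00 to (720 - T) minutes past 12:00.
Mirror reads 1:07 = 67 minutes past 12:00.
Actual time: (720 - 67) mod 720 = 653 minutes = 10:53.

Final answer: 10:53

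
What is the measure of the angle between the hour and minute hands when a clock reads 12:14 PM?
Hour hand position: 0 x 30 + 14 x 0.5 = 7 degrees
Minute hand position: 14 x 6 = 84 degrees
Difference: |7 - 84| = 77 degrees
The angle between the hands is 77 degrees

Final answer: 77 degrees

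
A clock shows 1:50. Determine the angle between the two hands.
Hour hand position: 1 x 30 + 50 x 0.5 = 55 degrees
Minute hand position: 50 x 6 = 300 degrees
Difference: |55 - 300| = 245 degrees
Since 245 > 180, the smaller angle is 360 - 245 = 115 degrees

Final answer: 115 degrees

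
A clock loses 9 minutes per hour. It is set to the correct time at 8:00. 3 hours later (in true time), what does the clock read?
For every 60 true minutes, the faulty clock advances 60 - 9 = 51 minutes.
True elapsed: 3 hours = 180 minutes.
Faulty clock advances: 180 x 51/60 = 153 minutes (drift: 27 minutes behind).
Shown time: 8:00 + 153 minutes = 10:33.

Final answer: 10:33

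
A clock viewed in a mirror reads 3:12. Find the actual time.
Reflection across the vertical (12-6) axis maps a hand at angle A degrees to (360 - A) degrees, which sends a reading of T minutes past 12:00 to (720 - T) minutes past 12:00.
Mirror reads 3:12 = 192 minutes past 12:00.
Actual time: (720 - 192) mod 720 = 528 minutes = 8:48.

Final answer: 8:48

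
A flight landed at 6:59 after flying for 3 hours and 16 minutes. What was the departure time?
Starting time: 6:59 = 419 total minutes past 12:00
Subtracting: 3 hours and 16 minutes = 196 minutes
419 - 196 = 223 minutes
= 3 hours and 43 minutes past 12:00 = 3:43

Final answer: 3:43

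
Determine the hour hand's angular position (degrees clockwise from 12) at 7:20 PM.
The hour hand moves 30 degrees per hour and 0.5 degrees per minute.
At 7:20: (7) x 30 + 20 x 0.5 = 210 + 10 = 220 degrees

Final answer: 220 degrees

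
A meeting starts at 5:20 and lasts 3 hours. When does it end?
Starting time: 5:20
Adding 0 minutes to 20 minutes: 20 + 0 = 20 minutes
Adding 3 hours: 5 + 3 = 8
Final time: 8:20

Final answer: 8:20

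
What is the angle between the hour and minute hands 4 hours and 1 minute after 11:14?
First find the time 4 hours and 1 minute after 11:14.
Total minutes: 11 x 60 + 14 + 4 x 60 + 1 = 915.
915 mod 720 = 195 minutes = 3:15.
Now compute the angle at 3:15:
Hour hand: 3 x 30 + 15 x 0.5 = 97.5 degrees
Minute hand: 15 x 6 = 90 degrees
Difference: |97.5 - 90| = 7.5 degrees
The angle is 7.5 degrees

Final answer: 7.5 degrees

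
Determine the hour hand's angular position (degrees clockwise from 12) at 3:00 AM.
The hour hand moves 30 degrees per hour and 0.5 degrees per minute.
At 3:00: (3) x 30 + 0 x 0.5 = 90 + 0 = 90 degrees

Final answer: 90 degrees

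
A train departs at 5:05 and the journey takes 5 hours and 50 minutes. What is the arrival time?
Starting time: 5:05
Adding 50 minutes to 5 minutes: 5 + 50 = 55 minutes
Adding 5 hours: 5 + 5 = 10
Final time: 10:55

Final answer: 10:55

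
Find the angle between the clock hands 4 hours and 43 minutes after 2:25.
First find the time 4 hours and 43 minutes after 2:25.
Total minutes: 2 x 60 + 25 + 4 x 60 + 43 = 428.
428 mod 720 = 428 minutes = 7:08.
Now compute the angle at 7:08:
Hour hand: 7 x 30 + 8 x 0.5 = 214 degrees
Minute hand: 8 x 6 = 48 degrees
Difference: |214 - 48| = 166 degrees
The angle is 166 degrees

Final answer: 166 degrees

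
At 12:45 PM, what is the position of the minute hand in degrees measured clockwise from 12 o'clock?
The minute hand moves 6 degrees per minute.
At 12:45: 45 x 6 = 270 degrees

Final answer: 270 degrees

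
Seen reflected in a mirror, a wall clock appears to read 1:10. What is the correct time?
Reflection across the vertical (12-6) axis maps a hand at angle A degrees to (360 - A) degrees, which sends a reading of T minutes past 12:00 to (720 - T) minutes past 12:00.
Mirror reads 1:10 = 70 minutes past 12:00.
Actual time: (720 - 70) mod 720 = 650 minutes = 10:50.

Final answer: 10:50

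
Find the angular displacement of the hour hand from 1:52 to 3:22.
The hour hand moves 0.5 degrees per minute.
Time elapsed: 3:22 - 1:52 = 90 minutes
Angular displacement: 90 x 0.5 = 45 degrees

Final answer: 45 degrees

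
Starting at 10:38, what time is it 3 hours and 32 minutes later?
Starting time: 10:38
Adding 32 minutes to 38 minutes: 38 + 32 = 70 minutes = 1 hour and 10 minutes
Adding 3 hours: 10 + 3 + 1 (carry) = 14 - 12 = 2
Final time: 2:10

Final answer: 2:10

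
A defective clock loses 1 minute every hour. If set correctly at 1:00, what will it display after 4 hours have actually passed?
For every 60 true minutes, the faulty clock advances 60 - 1 = 59 minutes.
True elapsed: 4 hours = 240 minutes.
Faulty clock advances: 240 x 59/60 = 236 minutes (drift: 4 minutes behind).
Shown time: 1:00 + 236 minutes = 4:56.

Final answer: 4:56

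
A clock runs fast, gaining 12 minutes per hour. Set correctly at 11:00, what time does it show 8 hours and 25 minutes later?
For every 60 true minutes, the faulty clock advances 60 + 12 = 72 minutes.
True elapsed: 8 hours and 25 minutes = 505 minutes.
Faulty clock advances: 505 x 72/60 = 606 minutes (drift: 101 minutes ahead).
Shown time: 11:00 + 606 minutes = 9:06.

Final answer: 9:06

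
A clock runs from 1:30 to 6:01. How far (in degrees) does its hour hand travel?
The hour hand moves 0.5 degrees per minute.
Time elapsed: 6:01 - 1:30 = 271 minutes
Angular displacement: 271 x 0.5 = 135.5 degrees

Final answer: 135.5 degrees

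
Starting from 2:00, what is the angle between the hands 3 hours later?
First find the time 3 hours after 2:00.
Total minutes: 2 x 60 + 0 + 3 x 60 + 0 = 300.
300 mod 720 = 300 minutes = 5:00.
Now compute the angle at 5:00:
Hour hand: 5 x 30 + 0 x 0.5 = 150 degrees
Minute hand: 0 x 6 = 0 degrees
Difference: |150 - 0| = 150 degrees
The angle is 150 degrees

Final answer: 150 degrees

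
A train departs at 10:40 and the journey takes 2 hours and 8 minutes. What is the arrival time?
Starting time: 10:40
Adding 8 minutes to 40 minutes: 40 + 8 = 48 minutes
Adding 2 hours: 10 + 2 = 12
Final time: 12:48

Final answer: 12:48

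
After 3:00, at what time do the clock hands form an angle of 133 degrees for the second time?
At t minutes past 3:00, the hour hand is at 30 x 3 + 0.5t degrees and the minute hand is at 6t degrees.
The smaller angle between them is 133 degrees when |30H - 5.5t| = 133 or |30H - 5.5t| = 227.
With H = 3, solve 30 x 3 - 5.5t = +/- target for each target:
  t = (30 x 3 - 133) / 5.5 = -7.82 (outside (0, 60))
  t = (30 x 3 + 133) / 5.5 = 40.55
  t = (30 x 3 - 227) / 5.5 = -24.91 (outside (0, 60))
  t = (30 x 3 + 227) / 5.5 = 57.64
Valid solutions in (0, 60): {40.55, 57.64} minutes.
The second occurrence is t = 57.64 minutes.
The hands form a 133-degree angle at 57.64 minutes past 3:00.

Final answer: 57.64 minutes past 3:00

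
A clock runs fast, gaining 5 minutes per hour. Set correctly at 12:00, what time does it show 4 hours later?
For every 60 true minutes, the faulty clock advances 60 + 5 = 65 minutes.
True elapsed: 4 hours = 240 minutes.
Faulty clock advances: 240 x 65/60 = 260 minutes (drift: 20 minutes ahead).
Shown time: 12:00 + 260 minutes = 4:20.

Final answer: 4:20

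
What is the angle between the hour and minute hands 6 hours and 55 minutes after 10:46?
First find the time 6 hours and 55 minutes after 10:46.
Total minutes: 10 x 60 + 46 + 6 x 60 + 55 = 1061.
1061 mod 720 = 341 minutes = 5:41.
Now compute the angle at 5:41:
Hour hand: 5 x 30 + 41 x 0.5 = 170.5 degrees
Minute hand: 41 x 6 = 246 degrees
Difference: |170.5 - 246| = 75.5 degrees
The angle is 75.5 degrees

Final answer: 75.5 degrees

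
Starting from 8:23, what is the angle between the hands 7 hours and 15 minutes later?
First find the time 7 hours and 15 minutes after 8:23.
Total minutes: 8 x 60 + 23 + 7 x 60 + 15 = 938.
938 mod 720 = 218 minutes = 3:38.
Now compute the angle at 3:38:
Hour hand: 3 x 30 + 38 x 0.5 = 109 degrees
Minute hand: 38 x 6 = 228 degrees
Difference: |109 - 228| = 119 degrees
The angle is 119 degrees

Final answer: 119 degrees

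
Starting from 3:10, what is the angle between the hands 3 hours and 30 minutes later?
First find the time 3 hours and 30 minutes after 3:10.
Total minutes: 3 x 60 + 10 + 3 x 60 + 30 = 400.
400 mod 720 = 400 minutes = 6:40.
Now compute the angle at 6:40:
Hour hand: 6 x 30 + 40 x 0.5 = 200 degrees
Minute hand: 40 x 6 = 240 degrees
Difference: |200 - 240| = 40 degrees
The angle is 40 degrees

Final answer: 40 degrees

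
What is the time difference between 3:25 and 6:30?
From 3:25 to 6:30:
(6 x 60 + 30) - (3 x 60 + 25) = 390 - 205 = 185 minutes
= 3 hours and 5 minutes

Final answer: 3 hours and 5 minutes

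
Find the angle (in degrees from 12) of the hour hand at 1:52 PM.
The hour hand moves 30 degrees per hour and 0.5 degrees per minute.
At 1:52: (1) x 30 + 52 x 0.5 = 30 + 26 = 56 degrees

Final answer: 56 degrees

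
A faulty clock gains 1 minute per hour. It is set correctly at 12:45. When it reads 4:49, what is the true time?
For every 60 true minutes, the faulty clock advances 61 minutes, so 1 faulty-clock minute corresponds to 60/61 true minutes.
From 12:45 to 4:49 on the faulty dial is 244 minutes.
True elapsed: 244 x 60/61 = 240 minutes = 4 hours.
True time: 12:45 + 4 hours = 4:45.

Final answer: 4:45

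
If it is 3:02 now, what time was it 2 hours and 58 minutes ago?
Starting time: 3:02 = 182 total minutes past 12:00
Subtracting: 2 hours and 58 minutes = 178 minutes
182 - 178 = 4 minutes
= 4 minutes past 12:00 = 12:04

Final answer: 12:04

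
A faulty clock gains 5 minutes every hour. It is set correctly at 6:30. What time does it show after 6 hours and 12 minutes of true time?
For every 60 true minutes, the faulty clock advances 60 + 5 = 65 minutes.
True elapsed: 6 hours and 12 minutes = 372 minutes.
Faulty clock advances: 372 x 65/60 = 403 minutes (drift: 31 minutes ahead).
Shown time: 6:30 + 403 minutes = 1:13.

Final answer: 1:13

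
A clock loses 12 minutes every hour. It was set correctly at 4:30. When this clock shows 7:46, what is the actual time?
For every 60 true minutes, the faulty clock advances 48 minutes, so 1 faulty-clock minute corresponds to 60/48 true minutes.
From 4:30 to 7:46 on the faulty dial is 196 minutes.
True elapsed: 196 x 60/48 = 245 minutes = 4 hours and 5 minutes.
True time: 4:30 + 4 hours and 5 minutes = 8:35.

Final answer: 8:35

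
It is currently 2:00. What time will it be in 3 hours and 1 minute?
Starting time: 2:00
Adding 1 minute to 0 minutes: 0 + 1 = 1 minutes
Adding 3 hours: 2 + 3 = 5
Final time: 5:01

Final answer: 5:01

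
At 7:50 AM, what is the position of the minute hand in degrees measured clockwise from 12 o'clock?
The minute hand moves 6 degrees per minute.
At 7:50: 50 x 6 = 300 degrees

Final answer: 300 degrees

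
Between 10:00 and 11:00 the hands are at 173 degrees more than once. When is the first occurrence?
At t minutes past 10:00, the hour hand is at 30 x 10 + 0.5t degrees and the minute hand is at 6t degrees.
The smaller angle between them is 173 degrees when |30H - 5.5t| = 173 or |30H - 5.5t| = 187.
With H = 10, solve 30 x 10 - 5.5t = +/- target for each target:
  t = (30 x 10 - 173) / 5.5 = 23.09
  t = (30 x 10 + 173) / 5.5 = 86 (outside (0, 60))
  t = (30 x 10 - 187) / 5.5 = 20.55
  t = (30 x 10 + 187) / 5.5 = 88.55 (outside (0, 60))
Valid solutions in (0, 60): {20.55, 23.09} minutes.
The first occurrence is t = 20.55 minutes.
The hands form a 173-degree angle at 20.55 minutes past 10:00.

Final answer: 20.55 minutes past 10:00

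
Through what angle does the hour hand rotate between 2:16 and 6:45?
The hour hand moves 0.5 degrees per minute.
Time elapsed: 6:45 - 2:16 = 269 minutes
Angular displacement: 269 x 0.5 = 134.5 degrees

Final answer: 134.5 degrees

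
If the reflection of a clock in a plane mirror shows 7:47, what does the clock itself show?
Reflection across the vertical (12-6) axis maps a hand at angle A degrees to (360 - A) degrees, which sends a reading of T minutes past 12:00 to (720 - T) minutes past 12:00.
Mirror reads 7:47 = 467 minutes past 12:00.
Actual time: (720 - 467) mod 720 = 253 minutes = 4:13.

Final answer: 4:13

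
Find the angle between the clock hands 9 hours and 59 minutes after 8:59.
First find the time 9 hours and 59 minutes after 8:59.
Total minutes: 8 x 60 + 59 + 9 x 60 + 59 = 1138.
1138 mod 720 = 418 minutes = 6:58.
Now compute the angle at 6:58:
Hour hand: 6 x 30 + 58 x 0.5 = 209 degrees
Minute hand: 58 x 6 = 348 degrees
Difference: |209 - 348| = 139 degrees
The angle is 139 degrees

Final answer: 139 degrees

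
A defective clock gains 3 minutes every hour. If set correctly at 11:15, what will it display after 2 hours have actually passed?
For every 60 true minutes, the faulty clock advances 60 + 3 = 63 minutes.
True elapsed: 2 hours = 120 minutes.
Faulty clock advances: 120 x 63/60 = 126 minutes (drift: 6 minutes ahead).
Shown time: 11:15 + 126 minutes = 1:21.

Final answer: 1:21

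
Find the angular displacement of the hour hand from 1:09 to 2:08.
The hour hand moves 0.5 degrees per minute.
Time elapsed: 2:08 - 1:09 = 59 minutes
Angular displacement: 59 x 0.5 = 29.5 degrees

Final answer: 29.5 degrees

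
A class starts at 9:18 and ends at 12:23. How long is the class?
From 9:18 to 12:23:
(12 x 60 + 23) - (9 x 60 + 18) = 743 - 558 = 185 minutes
= 3 hours and 5 minutes

Final answer: 3 hours and 5 minutes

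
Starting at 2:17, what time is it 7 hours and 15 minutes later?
Starting time: 2:17
Adding 15 minutes to 17 minutes: 17 + 15 = 32 minutes
Adding 7 hours: 2 + 7 = 9
Final time: 9:32

Final answer: 9:32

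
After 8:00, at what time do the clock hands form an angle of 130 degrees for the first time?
At t minutes past 8:00, the hour hand is at 30 x 8 + 0.5t degrees and the minute hand is at 6t degrees.
The smaller angle between them is 130 degrees when |30H - 5.5t| = 130 or |30H - 5.5t| = 230.
With H = 8, solve 30 x 8 - 5.5t = +/- target for each target:
  t = (30 x 8 - 130) / 5.5 = 20
  t = (30 x 8 + 130) / 5.5 = 67.27 (outside (0, 60))
  t = (30 x 8 - 230) / 5.5 = 1.82
  t = (30 x 8 + 230) / 5.5 = 85.45 (outside (0, 60))
Valid solutions in (0, 60): {1.82, 20} minutes.
The first occurrence is t = 1.82 minutes.
The hands form a 130-degree angle at 1.82 minutes past 8:00.

Final answer: 1.82 minutes past 8:00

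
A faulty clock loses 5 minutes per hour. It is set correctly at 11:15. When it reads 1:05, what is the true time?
For every 60 true minutes, the faulty clock advances 55 minutes, so 1 faulty-clock minute corresponds to 60/55 true minutes.
From 11:15 to 1:05 on the faulty dial is 110 minutes.
True elapsed: 110 x 60/55 = 120 minutes = 2 hours.
True time: 11:15 + 2 hours = 1:15.

Final answer: 1:15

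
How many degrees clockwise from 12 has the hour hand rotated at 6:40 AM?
The hour hand moves 30 degrees per hour and 0.5 degrees per minute.
At 6:40: (6) x 30 + 40 x 0.5 = 180 + 20 = 200 degrees

Final answer: 200 degrees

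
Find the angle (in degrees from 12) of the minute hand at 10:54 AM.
The minute hand moves 6 degrees per minute.
At 10:54: 54 x 6 = 324 degrees

Final answer: 324 degrees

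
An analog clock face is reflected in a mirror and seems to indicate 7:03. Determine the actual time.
Reflection across the vertical (12-6) axis maps a hand at angle A degrees to (360 - A) degrees, which sends a reading of T minutes past 12:00 to (720 - T) minutes past 12:00.
Mirror reads 7:03 = 423 minutes past 12:00.
Actual time: (720 - 423) mod 720 = 297 minutes = 4:57.

Final answer: 4:57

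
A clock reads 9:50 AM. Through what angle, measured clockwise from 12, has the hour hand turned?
The hour hand moves 30 degrees per hour and 0.5 degrees per minute.
At 9:50: (9) x 30 + 50 x 0.5 = 270 + 25 = 295 degrees

Final answer: 295 degrees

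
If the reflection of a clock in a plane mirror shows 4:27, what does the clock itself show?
Reflection across the vertical (12-6) axis maps a hand at angle A degrees to (360 - A) degrees, which sends a reading of T minutes past 12:00 to (720 - T) minutes past 12:00.
Mirror reads 4:27 = 267 minutes past 12:00.
Actual time: (720 - 267) mod 720 = 453 minutes = 7:33.

Final answer: 7:33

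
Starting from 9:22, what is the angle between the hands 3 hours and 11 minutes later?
First find the time 3 hours and 11 minutes after 9:22.
Total minutes: 9 x 60 + 22 + 3 x 60 + 11 = 753.
753 mod 720 = 33 minutes = 12:33.
Now compute the angle at 12:33:
Hour hand: 0 x 30 + 33 x 0.5 = 16.5 degrees
Minute hand: 33 x 6 = 198 degrees
Difference: |16.5 - 198| = 181.5 degrees
Smaller angle: 360 - 181.5 = 178.5 degrees

Final answer: 178.5 degrees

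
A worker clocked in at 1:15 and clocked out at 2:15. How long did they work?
From 1:15 to 2:15:
(2 x 60 + 15) - (1 x 60 + 15) = 135 - 75 = 60 minutes
= 1 hour

Final answer: 1 hour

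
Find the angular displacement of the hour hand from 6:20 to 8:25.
The hour hand moves 0.5 degrees per minute.
Time elapsed: 8:25 - 6:20 = 125 minutes
Angular displacement: 125 x 0.5 = 62.5 degrees

Final answer: 62.5 degrees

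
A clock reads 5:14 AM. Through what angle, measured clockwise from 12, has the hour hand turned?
The hour hand moves 30 degrees per hour and 0.5 degrees per minute.
At 5:14: (5) x 30 + 14 x 0.5 = 150 + 7 = 157 degrees

Final answer: 157 degrees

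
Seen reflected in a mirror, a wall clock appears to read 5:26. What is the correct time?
Reflection across the vertical (12-6) axis maps a hand at angle A degrees to (360 - A) degrees, which sends a reading of T minutes past 12:00 to (720 - T) minutes past 12:00.
Mirror reads 5:26 = 326 minutes past 12:00.
Actual time: (720 - 326) mod 720 = 394 minutes = 6:34.

Final answer: 6:34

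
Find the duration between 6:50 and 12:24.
From 6:50 to 12:24:
(12 x 60 + 24) - (6 x 60 + 50) = 744 - 410 = 334 minutes
= 5 hours and 34 minutes

Final answer: 5 hours and 34 minutes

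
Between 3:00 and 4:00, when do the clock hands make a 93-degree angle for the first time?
At t minutes past 3:00, the hour hand is at 30 x 3 + 0.5t degrees and the minute hand is at 6t degrees.
The smaller angle between them is 93 degrees when |30H - 5.5t| = 93 or |30H - 5.5t| = 267.
With H = 3, solve 30 x 3 - 5.5t = +/- target for each target:
  t = (30 x 3 - 93) / 5.5 = -0.55 (outside (0, 60))
  t = (30 x 3 + 93) / 5.5 = 33.27
  t = (30 x 3 - 267) / 5.5 = -32.18 (outside (0, 60))
  t = (30 x 3 + 267) / 5.5 = 64.91 (outside (0, 60))
Valid solutions in (0, 60): {33.27} minutes.
The first occurrence is t = 33.27 minutes.
The hands form a 93-degree angle at 33.27 minutes past 3:00.

Final answer: 33.27 minutes past 3:00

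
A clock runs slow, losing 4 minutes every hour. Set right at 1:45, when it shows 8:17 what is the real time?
For every 60 true minutes, the faulty clock advances 56 minutes, so 1 faulty-clock minute corresponds to 60/56 true minutes.
From 1:45 to 8:17 on the faulty dial is 392 minutes.
True elapsed: 392 x 60/56 = 420 minutes = 7 hours.
True time: 1:45 + 7 hours = 8:45.

Final answer: 8:45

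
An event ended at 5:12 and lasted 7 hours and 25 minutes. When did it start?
Starting time: 5:12 = 312 total minutes past 12:00
Subtracting: 7 hours and 25 minutes = 445 minutes
312 - 445 = -133 (negative, add 12 hours = 720) = 587 minutes
= 9 hours and 47 minutes past 12:00 = 9:47

Final answer: 9:47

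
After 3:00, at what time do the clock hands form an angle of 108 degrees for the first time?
At t minutes past 3:00, the hour hand is at 30 x 3 + 0.5t degrees and the minute hand is at 6t degrees.
The smaller angle between them is 108 degrees when |30H - 5.5t| = 108 or |30H - 5.5t| = 252.
With H = 3, solve 30 x 3 - 5.5t = +/- target for each target:
  t = (30 x 3 - 108) / 5.5 = -3.27 (outside (0, 60))
  t = (30 x 3 + 108) / 5.5 = 36
  t = (30 x 3 - 252) / 5.5 = -29.45 (outside (0, 60))
  t = (30 x 3 + 252) / 5.5 = 62.18 (outside (0, 60))
Valid solutions in (0, 60): {36} minutes.
The first occurrence is t = 36 minutes.
The hands form a 108-degree angle at 36 minutes past 3:00.

Final answer: 36 minutes past 3:00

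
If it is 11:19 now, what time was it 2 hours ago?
Starting time: 11:19 = 679 total minutes past 12:00
Subtracting: 2 hours = 120 minutes
679 - 120 = 559 minutes
= 9 hours and 19 minutes past 12:00 = 9:19

Final answer: 9:19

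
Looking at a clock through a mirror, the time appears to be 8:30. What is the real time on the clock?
Reflection across the vertical (12-6) axis maps a hand at angle A degrees to (360 - A) degrees, which sends a reading of T minutes past 12:00 to (720 - T) minutes past 12:00.
Mirror reads 8:30 = 510 minutes past 12:00.
Actual time: (720 - 510) mod 720 = 210 minutes = 3:30.

Final answer: 3:30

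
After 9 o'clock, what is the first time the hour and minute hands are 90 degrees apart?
At t minutes past 9:00, the hour hand is at 30 x 9 + 0.5t degrees and the minute hand is at 6t degrees.
The smaller angle between them is 90 degrees when |30H - 5.5t| = 90 or |30H - 5.5t| = 270.
With H = 9, solve 30 x 9 - 5.5t = +/- target for each target:
  t = (30 x 9 - 90) / 5.5 = 32.73
  t = (30 x 9 + 90) / 5.5 = 65.45 (outside (0, 60))
  t = (30 x 9 - 270) / 5.5 = 0 (outside (0, 60))
  t = (30 x 9 + 270) / 5.5 = 98.18 (outside (0, 60))
Valid solutions in (0, 60): {32.73} minutes.
The first occurrence is t = 32.73 minutes.
The hands form a 90-degree angle at 32.73 minutes past 9:00.

Final answer: 32.73 minutes past 9:00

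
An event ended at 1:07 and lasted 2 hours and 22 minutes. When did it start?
Starting time: 1:07 = 67 total minutes past 12:00
Subtracting: 2 hours and 22 minutes = 142 minutes
67 - 142 = -75 (negative, add 12 hours = 720) = 645 minutes
= 10 hours and 45 minutes past 12:00 = 10:45

Final answer: 10:45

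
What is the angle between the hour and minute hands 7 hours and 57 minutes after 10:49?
First find the time 7 hours and 57 minutes after 10:49.
Total minutes: 10 x 60 + 49 + 7 x 60 + 57 = 1126.
1126 mod 720 = 406 minutes = 6:46.
Now compute the angle at 6:46:
Hour hand: 6 x 30 + 46 x 0.5 = 203 degrees
Minute hand: 46 x 6 = 276 degrees
Difference: |203 - 276| = 73 degrees
The angle is 73 degrees

Final answer: 73 degrees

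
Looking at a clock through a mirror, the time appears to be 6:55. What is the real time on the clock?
Reflection across the vertical (12-6) axis maps a hand at angle A degrees to (360 - A) degrees, which sends a reading of T minutes past 12:00 to (720 - T) minutes past 12:00.
Mirror reads 6:55 = 415 minutes past 12:00.
Actual time: (720 - 415) mod 720 = 305 minutes = 5:05.

Final answer: 5:05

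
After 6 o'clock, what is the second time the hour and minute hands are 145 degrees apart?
At t minutes past 6:00, the hour hand is at 30 x 6 + 0.5t degrees and the minute hand is at 6t degrees.
The smaller angle between them is 145 degrees when |30H - 5.5t| = 145 or |30H - 5.5t| = 215.
With H = 6, solve 30 x 6 - 5.5t = +/- target for each target:
  t = (30 x 6 - 145) / 5.5 = 6.36
  t = (30 x 6 + 145) / 5.5 = 59.09
  t = (30 x 6 - 215) / 5.5 = -6.36 (outside (0, 60))
  t = (30 x 6 + 215) / 5.5 = 71.82 (outside (0, 60))
Valid solutions in (0, 60): {6.36, 59.09} minutes.
The second occurrence is t = 59.09 minutes.
The hands form a 145-degree angle at 59.09 minutes past 6:00.

Final answer: 59.09 minutes past 6:00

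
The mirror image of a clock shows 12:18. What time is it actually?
Reflection across the vertical (12-6) axis maps a hand at angle A degrees to (360 - A) degrees, which sends a reading of T minutes past 12:00 to (720 - T) minutes past 12:00.
Mirror reads 12:18 = 18 minutes past 12:00.
Actual time: (720 - 18) mod 720 = 702 minutes = 11:42.

Final answer: 11:42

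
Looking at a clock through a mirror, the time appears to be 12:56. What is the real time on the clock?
Reflection across the vertical (12-6) axis maps a hand at angle A degrees to (360 - A) degrees, which sends a reading of T minutes past 12:00 to (720 - T) minutes past 12:00.
Mirror reads 12:56 = 56 minutes past 12:00.
Actual time: (720 - 56) mod 720 = 664 minutes = 11:04.

Final answer: 11:04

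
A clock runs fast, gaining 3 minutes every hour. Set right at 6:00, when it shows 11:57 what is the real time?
For every 60 true minutes, the faulty clock advances 63 minutes, so 1 faulty-clock minute corresponds to 60/63 true minutes.
From 6:00 to 11:57 on the faulty dial is 357 minutes.
True elapsed: 357 x 60/63 = 340 minutes = 5 hours and 40 minutes.
True time: 6:00 + 5 hours and 40 minutes = 11:40.

Final answer: 11:40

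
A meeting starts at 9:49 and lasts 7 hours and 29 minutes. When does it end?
Starting time: 9:49
Adding 29 minutes to 49 minutes: 49 + 29 = 78 minutes = 1 hour and 18 minutes
Adding 7 hours: 9 + 7 + 1 (carry) = 17 - 12 = 5
Final time: 5:18

Final answer: 5:18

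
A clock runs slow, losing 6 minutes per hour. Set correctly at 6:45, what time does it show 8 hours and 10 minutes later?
For every 60 true minutes, the faulty clock advances 60 - 6 = 54 minutes.
True elapsed: 8 hours and 10 minutes = 490 minutes.
Faulty clock advances: 490 x 54/60 = 441 minutes (drift: 49 minutes behind).
Shown time: 6:45 + 441 minutes = 2:06.

Final answer: 2:06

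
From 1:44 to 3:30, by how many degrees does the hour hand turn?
The hour hand moves 0.5 degrees per minute.
Time elapsed: 3:30 - 1:44 = 106 minutes
Angular displacement: 106 x 0.5 = 53 degrees

Final answer: 53 degrees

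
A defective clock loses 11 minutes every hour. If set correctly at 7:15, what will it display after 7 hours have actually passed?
For every 60 true minutes, the faulty clock advances 60 - 11 = 49 minutes.
True elapsed: 7 hours = 420 minutes.
Faulty clock advances: 420 x 49/60 = 343 minutes (drift: 77 minutes behind).
Shown time: 7:15 + 343 minutes = 12:58.

Final answer: 12:58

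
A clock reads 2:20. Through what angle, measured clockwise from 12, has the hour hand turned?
The hour hand moves 30 degrees per hour and 0.5 degrees per minute.
At 2:20: (2) x 30 + 20 x 0.5 = 60 + 10 = 70 degrees

Final answer: 70 degrees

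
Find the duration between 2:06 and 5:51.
From 2:06 to 5:51:
(5 x 60 + 51) - (2 x 60 + 6) = 351 - 126 = 225 minutes
= 3 hours and 45 minutes

Final answer: 3 hours and 45 minutes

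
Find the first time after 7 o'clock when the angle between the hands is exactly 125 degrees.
At t minutes past 7:00, the hour hand is at 30 x 7 + 0.5t degrees and the minute hand is at 6t degrees.
The smaller angle between them is 125 degrees when |30H - 5.5t| = 125 or |30H - 5.5t| = 235.
With H = 7, solve 30 x 7 - 5.5t = +/- target for each target:
  t = (30 x 7 - 125) / 5.5 = 15.45
  t = (30 x 7 + 125) / 5.5 = 60.91 (outside (0, 60))
  t = (30 x 7 - 235) / 5.5 = -4.55 (outside (0, 60))
  t = (30 x 7 + 235) / 5.5 = 80.91 (outside (0, 60))
Valid solutions in (0, 60): {15.45} minutes.
The first occurrence is t = 15.45 minutes.
The hands form a 125-degree angle at 15.45 minutes past 7:00.

Final answer: 15.45 minutes past 7:00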